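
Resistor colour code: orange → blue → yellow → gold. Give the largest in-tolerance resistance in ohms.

Orange → 3 (first significant figure)
Blue → 6 (second significant figure)
Yellow → ×10^4 multiplier
Gold → ±5% tolerance
36 × 10000 = 360000 Ω
Largest = 360000 × (1 + 5/100) = 378000 Ω.

378000 Ω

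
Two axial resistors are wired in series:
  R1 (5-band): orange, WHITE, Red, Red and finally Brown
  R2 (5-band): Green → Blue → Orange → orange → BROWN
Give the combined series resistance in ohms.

R1: orange, white, red → 392; red ×10^2 → 39200 Ω.
R2: green, blue, orange → 563; orange ×10^3 → 563000 Ω.
Series: 39200 + 563000 = 602200 Ω.

602200 Ω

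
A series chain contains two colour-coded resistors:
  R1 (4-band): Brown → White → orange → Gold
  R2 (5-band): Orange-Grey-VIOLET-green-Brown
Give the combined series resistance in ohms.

38719000 Ω

R1: brown, white → 19; orange ×10^3 → 19000 Ω.
R2: orange, grey, violet → 387; green ×10^5 → 38700000 Ω.
Series: 19000 + 38700000 = 38719000 Ω.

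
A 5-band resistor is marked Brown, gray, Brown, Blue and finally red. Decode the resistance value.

Brown → 1 (first significant figure)
Grey → 8 (second significant figure)
Brown → 1 (third significant figure)
Blue → ×10^6 multiplier
181 × 1000000 = 181000000 Ω

181000000 Ω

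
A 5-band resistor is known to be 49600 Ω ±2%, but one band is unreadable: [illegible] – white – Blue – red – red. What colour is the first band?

49600 Ω = 496 × 10^2.
The first band gives digit 4 of the significand, and 4 is yellow.

yellow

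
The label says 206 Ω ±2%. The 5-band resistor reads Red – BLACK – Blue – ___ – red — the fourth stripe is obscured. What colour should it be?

206 Ω = 206 × 10^0.
The fourth band is the multiplier, 10^0, which is black.

black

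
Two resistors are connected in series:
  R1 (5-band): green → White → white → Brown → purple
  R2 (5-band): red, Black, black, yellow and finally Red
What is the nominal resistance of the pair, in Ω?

R1: green, white, white → 599; brown ×10 → 5990 Ω.
R2: red, black, black → 200; yellow ×10^4 → 2000000 Ω.
Series: 5990 + 2000000 = 2005990 Ω.

2005990 Ω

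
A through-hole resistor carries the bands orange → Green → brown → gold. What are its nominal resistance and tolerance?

Orange → 3 (first significant figure)
Green → 5 (second significant figure)
Brown → ×10 multiplier
Gold → ±5% tolerance
35 × 10 = 350 Ω

350 Ω ±5%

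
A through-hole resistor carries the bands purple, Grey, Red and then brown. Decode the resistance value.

7800 Ω

Violet → 7 (first significant figure)
Grey → 8 (second significant figure)
Red → ×10^2 multiplier
78 × 100 = 7800 Ω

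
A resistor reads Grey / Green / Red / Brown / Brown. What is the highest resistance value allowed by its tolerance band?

8605.2 Ω

Grey → 8 (first significant figure)
Green → 5 (second significant figure)
Red → 2 (third significant figure)
Brown → ×10 multiplier
Brown → ±1% tolerance
852 × 10 = 8520 Ω
Highest = 8520 × (1 + 1/100) = 8605.2 Ω.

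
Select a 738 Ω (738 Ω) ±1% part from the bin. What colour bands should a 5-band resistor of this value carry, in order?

violet, orange, grey, black, brown

738 Ω = 738 × 10^0.
7 → violet
3 → orange
8 → grey
Multiplier 10^0 → black.
±1% tolerance → brown.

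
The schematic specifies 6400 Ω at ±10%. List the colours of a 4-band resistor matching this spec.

6400 Ω = 64 × 10^2.
6 → blue
4 → yellow
Multiplier 10^2 → red.
±10% tolerance → silver.

blue, yellow, red, silver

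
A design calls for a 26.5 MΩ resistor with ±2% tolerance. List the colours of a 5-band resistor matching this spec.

red, blue, green, green, red

26500000 Ω = 265 × 10^5.
2 → red
6 → blue
5 → green
Multiplier 10^5 → green.
±2% tolerance → red.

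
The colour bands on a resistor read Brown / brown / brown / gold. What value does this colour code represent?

Brown → 1 (first significant figure)
Brown → 1 (second significant figure)
Brown → ×10 multiplier
11 × 10 = 110 Ω

110 Ω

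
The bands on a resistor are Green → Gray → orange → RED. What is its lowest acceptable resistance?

56840 Ω

Green → 5 (first significant figure)
Grey → 8 (second significant figure)
Orange → ×10^3 multiplier
Red → ±2% tolerance
58 × 1000 = 58000 Ω
Lowest = 58000 × (1 − 2/100) = 56840 Ω.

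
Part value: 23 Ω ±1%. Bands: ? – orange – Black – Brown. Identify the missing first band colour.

23 Ω = 23 × 10^0.
The first band gives digit 2 of the significand, and 2 is red.

red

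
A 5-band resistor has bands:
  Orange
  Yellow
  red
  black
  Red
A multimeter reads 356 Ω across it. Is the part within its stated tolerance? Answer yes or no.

Orange → 3 (first significant figure)
Yellow → 4 (second significant figure)
Red → 2 (third significant figure)
Black → ×1 multiplier
Red → ±2% tolerance
342 × 1 = 342 Ω
Allowed range: 335.16 Ω to 348.84 Ω.
356 Ω lies outside that range.

no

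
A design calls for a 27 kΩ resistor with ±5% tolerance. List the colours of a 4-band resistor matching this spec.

27000 Ω = 27 × 10^3.
2 → red
7 → violet
Multiplier 10^3 → orange.
±5% tolerance → gold.

red, violet, orange, gold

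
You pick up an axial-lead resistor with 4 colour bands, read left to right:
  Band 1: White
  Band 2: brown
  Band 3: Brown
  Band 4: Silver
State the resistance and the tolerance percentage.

910 Ω ±10%

White → 9 (first significant figure)
Brown → 1 (second significant figure)
Brown → ×10 multiplier
Silver → ±10% tolerance
91 × 10 = 910 Ω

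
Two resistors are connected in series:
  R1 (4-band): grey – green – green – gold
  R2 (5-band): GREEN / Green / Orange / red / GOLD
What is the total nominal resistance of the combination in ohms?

R1: grey, green → 85; green ×10^5 → 8500000 Ω.
R2: green, green, orange → 553; red ×10^2 → 55300 Ω.
Series: 8500000 + 55300 = 8555300 Ω.

8555300 Ω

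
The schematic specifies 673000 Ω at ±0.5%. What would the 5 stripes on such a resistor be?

blue, violet, orange, orange, green

673000 Ω = 673 × 10^3.
6 → blue
7 → violet
3 → orange
Multiplier 10^3 → orange.
±0.5% tolerance → green.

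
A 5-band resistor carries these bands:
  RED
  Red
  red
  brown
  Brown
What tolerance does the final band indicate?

±1%

The last band, brown, is the tolerance band.
Brown corresponds to ±1%.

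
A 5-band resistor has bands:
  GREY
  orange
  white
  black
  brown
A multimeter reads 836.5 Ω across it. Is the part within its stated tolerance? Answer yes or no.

Grey → 8 (first significant figure)
Orange → 3 (second significant figure)
White → 9 (third significant figure)
Black → ×1 multiplier
Brown → ±1% tolerance
839 × 1 = 839 Ω
Allowed range: 830.61 Ω to 847.39 Ω.
836.5 Ω lies inside that range.

yes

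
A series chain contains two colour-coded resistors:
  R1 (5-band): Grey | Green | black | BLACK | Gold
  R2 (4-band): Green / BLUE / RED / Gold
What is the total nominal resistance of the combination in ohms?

R1: grey, green, black → 850; black ×1 → 850 Ω.
R2: green, blue → 56; red ×10^2 → 5600 Ω.
Series: 850 + 5600 = 6450 Ω.

6450 Ω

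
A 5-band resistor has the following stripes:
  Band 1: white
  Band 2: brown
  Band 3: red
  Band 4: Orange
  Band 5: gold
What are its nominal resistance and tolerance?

912000 Ω ±5%

White → 9 (first significant figure)
Brown → 1 (second significant figure)
Red → 2 (third significant figure)
Orange → ×10^3 multiplier
Gold → ±5% tolerance
912 × 1000 = 912000 Ω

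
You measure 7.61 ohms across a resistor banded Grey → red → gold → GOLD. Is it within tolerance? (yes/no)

Grey → 8 (first significant figure)
Red → 2 (second significant figure)
Gold → ×0.1 multiplier
Gold → ±5% tolerance
82 × 0.1 = 8.2 Ω
Allowed range: 7.79 Ω to 8.61 Ω.
7.61 ohms lies outside that range.

no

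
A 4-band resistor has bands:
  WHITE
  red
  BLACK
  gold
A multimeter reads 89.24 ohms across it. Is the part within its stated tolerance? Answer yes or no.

White → 9 (first significant figure)
Red → 2 (second significant figure)
Black → ×1 multiplier
Gold → ±5% tolerance
92 × 1 = 92 Ω
Allowed range: 87.4 Ω to 96.6 Ω.
89.24 ohms lies inside that range.

yes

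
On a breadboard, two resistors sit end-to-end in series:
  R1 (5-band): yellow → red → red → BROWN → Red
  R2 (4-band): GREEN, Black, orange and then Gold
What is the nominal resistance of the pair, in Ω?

R1: yellow, red, red → 422; brown ×10 → 4220 Ω.
R2: green, black → 50; orange ×10^3 → 50000 Ω.
Series: 4220 + 50000 = 54220 Ω.

54220 Ω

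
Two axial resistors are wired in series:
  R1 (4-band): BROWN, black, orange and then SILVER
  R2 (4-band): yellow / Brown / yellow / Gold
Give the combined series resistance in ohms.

420000 Ω

R1: brown, black → 10; orange ×10^3 → 10000 Ω.
R2: yellow, brown → 41; yellow ×10^4 → 410000 Ω.
Series: 10000 + 410000 = 420000 Ω.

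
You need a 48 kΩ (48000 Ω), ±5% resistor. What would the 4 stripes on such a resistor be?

yellow, grey, orange, gold

48000 Ω = 48 × 10^3.
4 → yellow
8 → grey
Multiplier 10^3 → orange.
±5% tolerance → gold.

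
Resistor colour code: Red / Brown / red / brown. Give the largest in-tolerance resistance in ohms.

2121 Ω

Red → 2 (first significant figure)
Brown → 1 (second significant figure)
Red → ×10^2 multiplier
Brown → ±1% tolerance
21 × 100 = 2100 Ω
Largest = 2100 × (1 + 1/100) = 2121 Ω.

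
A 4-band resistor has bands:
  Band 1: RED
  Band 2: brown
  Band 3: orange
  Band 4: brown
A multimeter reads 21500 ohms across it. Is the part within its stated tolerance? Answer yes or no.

no

Red → 2 (first significant figure)
Brown → 1 (second significant figure)
Orange → ×10^3 multiplier
Brown → ±1% tolerance
21 × 1000 = 21000 Ω
Allowed range: 20790 Ω to 21210 Ω.
21500 ohms lies outside that range.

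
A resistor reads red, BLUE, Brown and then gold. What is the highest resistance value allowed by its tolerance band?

273 Ω

Red → 2 (first significant figure)
Blue → 6 (second significant figure)
Brown → ×10 multiplier
Gold → ±5% tolerance
26 × 10 = 260 Ω
Highest = 260 × (1 + 5/100) = 273 Ω.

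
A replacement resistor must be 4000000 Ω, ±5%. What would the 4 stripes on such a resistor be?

yellow, black, green, gold

4000000 Ω = 40 × 10^5.
4 → yellow
0 → black
Multiplier 10^5 → green.
±5% tolerance → gold.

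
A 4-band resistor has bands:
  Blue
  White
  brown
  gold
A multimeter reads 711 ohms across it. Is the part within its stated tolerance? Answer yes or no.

Blue → 6 (first significant figure)
White → 9 (second significant figure)
Brown → ×10 multiplier
Gold → ±5% tolerance
69 × 10 = 690 Ω
Allowed range: 655.5 Ω to 724.5 Ω.
711 ohms lies inside that range.

yes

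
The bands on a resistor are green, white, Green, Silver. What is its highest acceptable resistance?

6490000 Ω

Green → 5 (first significant figure)
White → 9 (second significant figure)
Green → ×10^5 multiplier
Silver → ±10% tolerance
59 × 100000 = 5900000 Ω
Highest = 5900000 × (1 + 10/100) = 6490000 Ω.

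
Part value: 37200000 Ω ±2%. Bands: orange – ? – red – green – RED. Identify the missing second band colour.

37200000 Ω = 372 × 10^5.
The second band gives digit 7 of the significand, and 7 is violet.

violet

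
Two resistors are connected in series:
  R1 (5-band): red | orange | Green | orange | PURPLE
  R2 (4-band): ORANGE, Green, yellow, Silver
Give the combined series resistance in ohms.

R1: red, orange, green → 235; orange ×10^3 → 235000 Ω.
R2: orange, green → 35; yellow ×10^4 → 350000 Ω.
Series: 235000 + 350000 = 585000 Ω.

585000 Ω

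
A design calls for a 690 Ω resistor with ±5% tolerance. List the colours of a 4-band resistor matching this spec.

blue, white, brown, gold

690 Ω = 69 × 10^1.
6 → blue
9 → white
Multiplier 10^1 → brown.
±5% tolerance → gold.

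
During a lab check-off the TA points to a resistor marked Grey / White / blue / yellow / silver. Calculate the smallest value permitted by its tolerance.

8064000 Ω

Grey → 8 (first significant figure)
White → 9 (second significant figure)
Blue → 6 (third significant figure)
Yellow → ×10^4 multiplier
Silver → ±10% tolerance
896 × 10000 = 8960000 Ω
Smallest = 8960000 × (1 − 10/100) = 8064000 Ω.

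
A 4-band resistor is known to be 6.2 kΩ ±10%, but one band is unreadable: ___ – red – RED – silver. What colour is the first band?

6200 Ω = 62 × 10^2.
The first band gives digit 6 of the significand, and 6 is blue.

blue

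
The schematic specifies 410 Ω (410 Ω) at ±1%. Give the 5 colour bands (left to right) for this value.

yellow, brown, black, black, brown

410 Ω = 410 × 10^0.
4 → yellow
1 → brown
0 → black
Multiplier 10^0 → black.
±1% tolerance → brown.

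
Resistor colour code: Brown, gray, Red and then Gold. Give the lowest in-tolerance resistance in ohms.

Brown → 1 (first significant figure)
Grey → 8 (second significant figure)
Red → ×10^2 multiplier
Gold → ±5% tolerance
18 × 100 = 1800 Ω
Lowest = 1800 × (1 − 5/100) = 1710 Ω.

1710 Ω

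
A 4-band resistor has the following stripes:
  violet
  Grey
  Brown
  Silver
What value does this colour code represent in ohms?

780 Ω

Violet → 7 (first significant figure)
Grey → 8 (second significant figure)
Brown → ×10 multiplier
78 × 10 = 780 Ω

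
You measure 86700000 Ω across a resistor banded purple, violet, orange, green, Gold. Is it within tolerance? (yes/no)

no

Violet → 7 (first significant figure)
Violet → 7 (second significant figure)
Orange → 3 (third significant figure)
Green → ×10^5 multiplier
Gold → ±5% tolerance
773 × 100000 = 77300000 Ω
Allowed range: 73435000 Ω to 81165000 Ω.
86700000 Ω lies outside that range.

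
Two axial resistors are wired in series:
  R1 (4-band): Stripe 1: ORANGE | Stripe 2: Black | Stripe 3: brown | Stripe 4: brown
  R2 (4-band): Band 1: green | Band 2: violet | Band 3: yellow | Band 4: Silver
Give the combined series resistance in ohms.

570300 Ω

R1: orange, black → 30; brown ×10 → 300 Ω.
R2: green, violet → 57; yellow ×10^4 → 570000 Ω.
Series: 300 + 570000 = 570300 Ω.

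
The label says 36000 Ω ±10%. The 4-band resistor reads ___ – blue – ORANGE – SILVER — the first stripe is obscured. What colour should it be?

orange

36000 Ω = 36 × 10^3.
The first band gives digit 3 of the significand, and 3 is orange.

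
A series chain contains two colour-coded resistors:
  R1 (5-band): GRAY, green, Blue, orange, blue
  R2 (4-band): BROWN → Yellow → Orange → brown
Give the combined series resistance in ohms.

870000 Ω

R1: grey, green, blue → 856; orange ×10^3 → 856000 Ω.
R2: brown, yellow → 14; orange ×10^3 → 14000 Ω.
Series: 856000 + 14000 = 870000 Ω.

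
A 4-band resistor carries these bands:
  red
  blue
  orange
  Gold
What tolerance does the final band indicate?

The last band, gold, is the tolerance band.
Gold corresponds to ±5%.

±5%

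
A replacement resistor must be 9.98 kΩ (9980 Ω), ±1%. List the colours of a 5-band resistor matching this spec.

9980 Ω = 998 × 10^1.
9 → white
9 → white
8 → grey
Multiplier 10^1 → brown.
±1% tolerance → brown.

white, white, grey, brown, brown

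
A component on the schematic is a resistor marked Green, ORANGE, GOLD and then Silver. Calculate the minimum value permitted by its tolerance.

Green → 5 (first significant figure)
Orange → 3 (second significant figure)
Gold → ×0.1 multiplier
Silver → ±10% tolerance
53 × 0.1 = 5.3 Ω
Minimum = 5.3 × (1 − 10/100) = 4.77 Ω.

4.77 Ω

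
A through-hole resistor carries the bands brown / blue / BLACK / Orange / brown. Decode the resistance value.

160000 Ω

Brown → 1 (first significant figure)
Blue → 6 (second significant figure)
Black → 0 (third significant figure)
Orange → ×10^3 multiplier
160 × 1000 = 160000 Ω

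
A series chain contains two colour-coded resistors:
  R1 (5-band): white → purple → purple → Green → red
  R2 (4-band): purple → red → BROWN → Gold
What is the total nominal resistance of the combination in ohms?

97700720 Ω

R1: white, violet, violet → 977; green ×10^5 → 97700000 Ω.
R2: violet, red → 72; brown ×10 → 720 Ω.
Series: 97700000 + 720 = 97700720 Ω.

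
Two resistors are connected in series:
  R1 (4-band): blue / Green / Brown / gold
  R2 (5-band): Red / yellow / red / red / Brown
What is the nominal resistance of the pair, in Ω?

R1: blue, green → 65; brown ×10 → 650 Ω.
R2: red, yellow, red → 242; red ×10^2 → 24200 Ω.
Series: 650 + 24200 = 24850 Ω.

24850 Ω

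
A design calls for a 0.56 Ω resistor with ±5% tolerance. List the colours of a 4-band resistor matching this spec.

0.56 Ω = 56 × 10^-2.
5 → green
6 → blue
Multiplier 10^-2 → silver.
±5% tolerance → gold.

green, blue, silver, gold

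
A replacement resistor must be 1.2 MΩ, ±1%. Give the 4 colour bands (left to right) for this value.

1200000 Ω = 12 × 10^5.
1 → brown
2 → red
Multiplier 10^5 → green.
±1% tolerance → brown.

brown, red, green, brown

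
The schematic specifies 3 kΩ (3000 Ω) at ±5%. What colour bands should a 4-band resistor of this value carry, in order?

orange, black, red, gold

3000 Ω = 30 × 10^2.
3 → orange
0 → black
Multiplier 10^2 → red.
±5% tolerance → gold.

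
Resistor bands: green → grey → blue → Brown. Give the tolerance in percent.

The last band, brown, is the tolerance band.
Brown corresponds to ±1%.

±1%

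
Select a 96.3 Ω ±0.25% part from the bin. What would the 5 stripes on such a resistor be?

white, blue, orange, gold, blue

96.3 Ω = 963 × 10^-1.
9 → white
6 → blue
3 → orange
Multiplier 10^-1 → gold.
±0.25% tolerance → blue.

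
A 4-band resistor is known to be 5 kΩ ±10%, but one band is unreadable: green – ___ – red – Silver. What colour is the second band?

black

5000 Ω = 50 × 10^2.
The second band gives digit 0 of the significand, and 0 is black.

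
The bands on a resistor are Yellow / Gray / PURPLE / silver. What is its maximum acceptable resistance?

Yellow → 4 (first significant figure)
Grey → 8 (second significant figure)
Violet → ×10^7 multiplier
Silver → ±10% tolerance
48 × 10000000 = 480000000 Ω
Maximum = 480000000 × (1 + 10/100) = 528000000 Ω.

528000000 Ω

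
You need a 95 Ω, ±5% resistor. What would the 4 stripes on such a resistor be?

95 Ω = 95 × 10^0.
9 → white
5 → green
Multiplier 10^0 → black.
±5% tolerance → gold.

white, green, black, gold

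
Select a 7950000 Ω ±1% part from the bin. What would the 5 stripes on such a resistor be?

violet, white, green, yellow, brown

7950000 Ω = 795 × 10^4.
7 → violet
9 → white
5 → green
Multiplier 10^4 → yellow.
±1% tolerance → brown.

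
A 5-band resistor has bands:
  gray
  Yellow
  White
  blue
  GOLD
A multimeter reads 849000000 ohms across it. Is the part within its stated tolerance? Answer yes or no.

Grey → 8 (first significant figure)
Yellow → 4 (second significant figure)
White → 9 (third significant figure)
Blue → ×10^6 multiplier
Gold → ±5% tolerance
849 × 1000000 = 849000000 Ω
Allowed range: 806550000 Ω to 891450000 Ω.
849000000 ohms lies inside that range.

yes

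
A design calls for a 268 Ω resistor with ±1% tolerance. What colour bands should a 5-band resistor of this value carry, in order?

red, blue, grey, black, brown

268 Ω = 268 × 10^0.
2 → red
6 → blue
8 → grey
Multiplier 10^0 → black.
±1% tolerance → brown.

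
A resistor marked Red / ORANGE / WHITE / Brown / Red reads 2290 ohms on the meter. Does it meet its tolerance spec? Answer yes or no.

Red → 2 (first significant figure)
Orange → 3 (second significant figure)
White → 9 (third significant figure)
Brown → ×10 multiplier
Red → ±2% tolerance
239 × 10 = 2390 Ω
Allowed range: 2342.2 Ω to 2437.8 Ω.
2290 ohms lies outside that range.

no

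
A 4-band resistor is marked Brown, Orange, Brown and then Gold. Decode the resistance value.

130 Ω

Brown → 1 (first significant figure)
Orange → 3 (second significant figure)
Brown → ×10 multiplier
13 × 10 = 130 Ω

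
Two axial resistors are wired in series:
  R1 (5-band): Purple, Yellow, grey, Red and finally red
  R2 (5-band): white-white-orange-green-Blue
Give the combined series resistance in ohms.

99374800 Ω

R1: violet, yellow, grey → 748; red ×10^2 → 74800 Ω.
R2: white, white, orange → 993; green ×10^5 → 99300000 Ω.
Series: 74800 + 99300000 = 99374800 Ω.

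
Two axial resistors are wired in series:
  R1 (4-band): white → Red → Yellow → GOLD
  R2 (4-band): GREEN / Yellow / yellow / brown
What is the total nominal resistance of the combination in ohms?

1460000 Ω

R1: white, red → 92; yellow ×10^4 → 920000 Ω.
R2: green, yellow → 54; yellow ×10^4 → 540000 Ω.
Series: 920000 + 540000 = 1460000 Ω.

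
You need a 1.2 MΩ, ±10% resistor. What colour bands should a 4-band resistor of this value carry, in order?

brown, red, green, silver

1200000 Ω = 12 × 10^5.
1 → brown
2 → red
Multiplier 10^5 → green.
±10% tolerance → silver.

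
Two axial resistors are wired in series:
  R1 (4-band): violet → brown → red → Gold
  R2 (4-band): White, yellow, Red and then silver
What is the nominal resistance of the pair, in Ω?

16500 Ω

R1: violet, brown → 71; red ×10^2 → 7100 Ω.
R2: white, yellow → 94; red ×10^2 → 9400 Ω.
Series: 7100 + 9400 = 16500 Ω.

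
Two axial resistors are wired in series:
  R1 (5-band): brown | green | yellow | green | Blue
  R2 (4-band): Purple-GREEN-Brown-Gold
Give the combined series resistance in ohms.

R1: brown, green, yellow → 154; green ×10^5 → 15400000 Ω.
R2: violet, green → 75; brown ×10 → 750 Ω.
Series: 15400000 + 750 = 15400750 Ω.

15400750 Ω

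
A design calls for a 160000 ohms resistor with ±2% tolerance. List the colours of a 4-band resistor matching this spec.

160000 Ω = 16 × 10^4.
1 → brown
6 → blue
Multiplier 10^4 → yellow.
±2% tolerance → red.

brown, blue, yellow, red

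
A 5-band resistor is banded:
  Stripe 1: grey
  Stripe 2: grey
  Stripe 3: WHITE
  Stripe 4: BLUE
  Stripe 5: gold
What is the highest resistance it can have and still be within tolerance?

Grey → 8 (first significant figure)
Grey → 8 (second significant figure)
White → 9 (third significant figure)
Blue → ×10^6 multiplier
Gold → ±5% tolerance
889 × 1000000 = 889000000 Ω
Highest = 889000000 × (1 + 5/100) = 933450000 Ω.

933450000 Ω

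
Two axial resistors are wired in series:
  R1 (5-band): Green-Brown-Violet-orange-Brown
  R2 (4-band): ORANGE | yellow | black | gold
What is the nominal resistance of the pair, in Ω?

517034 Ω

R1: green, brown, violet → 517; orange ×10^3 → 517000 Ω.
R2: orange, yellow → 34; black ×1 → 34 Ω.
Series: 517000 + 34 = 517034 Ω.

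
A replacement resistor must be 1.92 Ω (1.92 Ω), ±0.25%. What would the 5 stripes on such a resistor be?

1.92 Ω = 192 × 10^-2.
1 → brown
9 → white
2 → red
Multiplier 10^-2 → silver.
±0.25% tolerance → blue.

brown, white, red, silver, blue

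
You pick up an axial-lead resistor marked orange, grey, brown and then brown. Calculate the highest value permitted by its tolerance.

383.8 Ω

Orange → 3 (first significant figure)
Grey → 8 (second significant figure)
Brown → ×10 multiplier
Brown → ±1% tolerance
38 × 10 = 380 Ω
Highest = 380 × (1 + 1/100) = 383.8 Ω.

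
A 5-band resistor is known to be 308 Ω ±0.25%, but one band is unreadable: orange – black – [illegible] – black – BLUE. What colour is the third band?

308 Ω = 308 × 10^0.
The third band gives digit 8 of the significand, and 8 is grey.

grey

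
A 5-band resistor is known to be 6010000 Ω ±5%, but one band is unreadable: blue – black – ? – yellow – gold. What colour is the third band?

6010000 Ω = 601 × 10^4.
The third band gives digit 1 of the significand, and 1 is brown.

brown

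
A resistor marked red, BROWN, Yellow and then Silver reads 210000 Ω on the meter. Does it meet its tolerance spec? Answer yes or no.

yes

Red → 2 (first significant figure)
Brown → 1 (second significant figure)
Yellow → ×10^4 multiplier
Silver → ±10% tolerance
21 × 10000 = 210000 Ω
Allowed range: 189000 Ω to 231000 Ω.
210000 Ω lies inside that range.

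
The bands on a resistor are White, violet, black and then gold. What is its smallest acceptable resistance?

White → 9 (first significant figure)
Violet → 7 (second significant figure)
Black → ×1 multiplier
Gold → ±5% tolerance
97 × 1 = 97 Ω
Smallest = 97 × (1 − 5/100) = 92.15 Ω.

92.15 Ω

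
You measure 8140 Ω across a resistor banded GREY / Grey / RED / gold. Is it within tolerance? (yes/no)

no

Grey → 8 (first significant figure)
Grey → 8 (second significant figure)
Red → ×10^2 multiplier
Gold → ±5% tolerance
88 × 100 = 8800 Ω
Allowed range: 8360 Ω to 9240 Ω.
8140 Ω lies outside that range.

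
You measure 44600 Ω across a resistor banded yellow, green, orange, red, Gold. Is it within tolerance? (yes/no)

yes

Yellow → 4 (first significant figure)
Green → 5 (second significant figure)
Orange → 3 (third significant figure)
Red → ×10^2 multiplier
Gold → ±5% tolerance
453 × 100 = 45300 Ω
Allowed range: 43035 Ω to 47565 Ω.
44600 Ω lies inside that range.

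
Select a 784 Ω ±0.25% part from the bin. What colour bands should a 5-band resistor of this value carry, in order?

784 Ω = 784 × 10^0.
7 → violet
8 → grey
4 → yellow
Multiplier 10^0 → black.
±0.25% tolerance → blue.

violet, grey, yellow, black, blue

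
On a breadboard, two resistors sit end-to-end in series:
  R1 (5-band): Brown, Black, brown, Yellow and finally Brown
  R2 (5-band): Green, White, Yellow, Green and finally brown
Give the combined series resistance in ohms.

60410000 Ω

R1: brown, black, brown → 101; yellow ×10^4 → 1010000 Ω.
R2: green, white, yellow → 594; green ×10^5 → 59400000 Ω.
Series: 1010000 + 59400000 = 60410000 Ω.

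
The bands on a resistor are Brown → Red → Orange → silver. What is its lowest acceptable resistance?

Brown → 1 (first significant figure)
Red → 2 (second significant figure)
Orange → ×10^3 multiplier
Silver → ±10% tolerance
12 × 1000 = 12000 Ω
Lowest = 12000 × (1 − 10/100) = 10800 Ω.

10800 Ω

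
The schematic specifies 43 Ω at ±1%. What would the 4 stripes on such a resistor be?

43 Ω = 43 × 10^0.
4 → yellow
3 → orange
Multiplier 10^0 → black.
±1% tolerance → brown.

yellow, orange, black, brown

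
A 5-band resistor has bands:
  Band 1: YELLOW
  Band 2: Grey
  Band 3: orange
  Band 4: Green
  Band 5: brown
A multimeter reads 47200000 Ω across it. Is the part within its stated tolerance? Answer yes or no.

no

Yellow → 4 (first significant figure)
Grey → 8 (second significant figure)
Orange → 3 (third significant figure)
Green → ×10^5 multiplier
Brown → ±1% tolerance
483 × 100000 = 48300000 Ω
Allowed range: 47817000 Ω to 48783000 Ω.
47200000 Ω lies outside that range.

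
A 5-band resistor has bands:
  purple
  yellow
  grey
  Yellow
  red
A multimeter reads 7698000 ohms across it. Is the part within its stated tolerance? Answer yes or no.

Violet → 7 (first significant figure)
Yellow → 4 (second significant figure)
Grey → 8 (third significant figure)
Yellow → ×10^4 multiplier
Red → ±2% tolerance
748 × 10000 = 7480000 Ω
Allowed range: 7330400 Ω to 7629600 Ω.
7698000 ohms lies outside that range.

no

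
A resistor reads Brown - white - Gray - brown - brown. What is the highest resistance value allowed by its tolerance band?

1999.8 Ω

Brown → 1 (first significant figure)
White → 9 (second significant figure)
Grey → 8 (third significant figure)
Brown → ×10 multiplier
Brown → ±1% tolerance
198 × 10 = 1980 Ω
Highest = 1980 × (1 + 1/100) = 1999.8 Ω.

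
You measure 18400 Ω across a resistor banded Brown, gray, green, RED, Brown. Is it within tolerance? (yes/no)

yes

Brown → 1 (first significant figure)
Grey → 8 (second significant figure)
Green → 5 (third significant figure)
Red → ×10^2 multiplier
Brown → ±1% tolerance
185 × 100 = 18500 Ω
Allowed range: 18315 Ω to 18685 Ω.
18400 Ω lies inside that range.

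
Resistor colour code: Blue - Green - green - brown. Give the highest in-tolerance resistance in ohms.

6565000 Ω

Blue → 6 (first significant figure)
Green → 5 (second significant figure)
Green → ×10^5 multiplier
Brown → ±1% tolerance
65 × 100000 = 6500000 Ω
Highest = 6500000 × (1 + 1/100) = 6565000 Ω.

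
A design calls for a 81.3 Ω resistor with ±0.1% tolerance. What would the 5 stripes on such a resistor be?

81.3 Ω = 813 × 10^-1.
8 → grey
1 → brown
3 → orange
Multiplier 10^-1 → gold.
±0.1% tolerance → violet.

grey, brown, orange, gold, violet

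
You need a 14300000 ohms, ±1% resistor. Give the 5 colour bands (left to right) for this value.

brown, yellow, orange, green, brown

14300000 Ω = 143 × 10^5.
1 → brown
4 → yellow
3 → orange
Multiplier 10^5 → green.
±1% tolerance → brown.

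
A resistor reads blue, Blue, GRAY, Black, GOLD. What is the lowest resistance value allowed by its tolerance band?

Blue → 6 (first significant figure)
Blue → 6 (second significant figure)
Grey → 8 (third significant figure)
Black → ×1 multiplier
Gold → ±5% tolerance
668 × 1 = 668 Ω
Lowest = 668 × (1 − 5/100) = 634.6 Ω.

634.6 Ω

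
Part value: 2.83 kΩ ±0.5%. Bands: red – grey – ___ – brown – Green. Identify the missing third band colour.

orange

2830 Ω = 283 × 10^1.
The third band gives digit 3 of the significand, and 3 is orange.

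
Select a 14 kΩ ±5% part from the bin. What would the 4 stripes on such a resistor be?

14000 Ω = 14 × 10^3.
1 → brown
4 → yellow
Multiplier 10^3 → orange.
±5% tolerance → gold.

brown, yellow, orange, gold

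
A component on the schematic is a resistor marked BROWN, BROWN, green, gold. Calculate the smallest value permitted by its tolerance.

1045000 Ω

Brown → 1 (first significant figure)
Brown → 1 (second significant figure)
Green → ×10^5 multiplier
Gold → ±5% tolerance
11 × 100000 = 1100000 Ω
Smallest = 1100000 × (1 − 5/100) = 1045000 Ω.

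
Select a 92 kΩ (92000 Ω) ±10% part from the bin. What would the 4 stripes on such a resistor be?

92000 Ω = 92 × 10^3.
9 → white
2 → red
Multiplier 10^3 → orange.
±10% tolerance → silver.

white, red, orange, silver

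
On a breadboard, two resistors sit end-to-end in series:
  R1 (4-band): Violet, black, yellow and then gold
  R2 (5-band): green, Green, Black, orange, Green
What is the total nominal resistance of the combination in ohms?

R1: violet, black → 70; yellow ×10^4 → 700000 Ω.
R2: green, green, black → 550; orange ×10^3 → 550000 Ω.
Series: 700000 + 550000 = 1250000 Ω.

1250000 Ω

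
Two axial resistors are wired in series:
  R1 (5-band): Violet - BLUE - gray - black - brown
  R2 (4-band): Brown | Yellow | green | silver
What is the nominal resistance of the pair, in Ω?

R1: violet, blue, grey → 768; black ×1 → 768 Ω.
R2: brown, yellow → 14; green ×10^5 → 1400000 Ω.
Series: 768 + 1400000 = 1400768 Ω.

1400768 Ω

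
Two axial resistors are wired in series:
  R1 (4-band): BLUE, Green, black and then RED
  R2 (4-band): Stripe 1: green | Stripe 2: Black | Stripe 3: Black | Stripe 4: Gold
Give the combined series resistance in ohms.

R1: blue, green → 65; black ×1 → 65 Ω.
R2: green, black → 50; black ×1 → 50 Ω.
Series: 65 + 50 = 115 Ω.

115 Ω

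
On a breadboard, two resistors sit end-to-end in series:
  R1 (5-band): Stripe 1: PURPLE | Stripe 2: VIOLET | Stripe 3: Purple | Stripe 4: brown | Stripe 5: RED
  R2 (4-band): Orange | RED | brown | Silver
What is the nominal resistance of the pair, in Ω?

R1: violet, violet, violet → 777; brown ×10 → 7770 Ω.
R2: orange, red → 32; brown ×10 → 320 Ω.
Series: 7770 + 320 = 8090 Ω.

8090 Ω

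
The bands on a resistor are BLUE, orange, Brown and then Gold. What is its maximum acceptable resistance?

Blue → 6 (first significant figure)
Orange → 3 (second significant figure)
Brown → ×10 multiplier
Gold → ±5% tolerance
63 × 10 = 630 Ω
Maximum = 630 × (1 + 5/100) = 661.5 Ω.

661.5 Ω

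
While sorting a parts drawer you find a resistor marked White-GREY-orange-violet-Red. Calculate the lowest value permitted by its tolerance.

9633400000 Ω

White → 9 (first significant figure)
Grey → 8 (second significant figure)
Orange → 3 (third significant figure)
Violet → ×10^7 multiplier
Red → ±2% tolerance
983 × 10000000 = 9830000000 Ω
Lowest = 9830000000 × (1 − 2/100) = 9633400000 Ω.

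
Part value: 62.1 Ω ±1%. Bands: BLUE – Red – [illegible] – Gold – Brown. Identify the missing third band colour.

62.1 Ω = 621 × 10^-1.
The third band gives digit 1 of the significand, and 1 is brown.

brown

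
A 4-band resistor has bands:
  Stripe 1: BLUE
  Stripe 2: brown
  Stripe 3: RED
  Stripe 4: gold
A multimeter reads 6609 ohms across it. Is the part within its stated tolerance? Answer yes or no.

Blue → 6 (first significant figure)
Brown → 1 (second significant figure)
Red → ×10^2 multiplier
Gold → ±5% tolerance
61 × 100 = 6100 Ω
Allowed range: 5795 Ω to 6405 Ω.
6609 ohms lies outside that range.

no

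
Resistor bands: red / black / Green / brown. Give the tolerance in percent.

±1%

The last band, brown, is the tolerance band.
Brown corresponds to ±1%.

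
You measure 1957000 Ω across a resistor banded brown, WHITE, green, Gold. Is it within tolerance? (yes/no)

Brown → 1 (first significant figure)
White → 9 (second significant figure)
Green → ×10^5 multiplier
Gold → ±5% tolerance
19 × 100000 = 1900000 Ω
Allowed range: 1805000 Ω to 1995000 Ω.
1957000 Ω lies inside that range.

yes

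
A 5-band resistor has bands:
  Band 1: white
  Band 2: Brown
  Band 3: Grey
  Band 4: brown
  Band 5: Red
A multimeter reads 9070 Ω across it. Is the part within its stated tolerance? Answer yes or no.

White → 9 (first significant figure)
Brown → 1 (second significant figure)
Grey → 8 (third significant figure)
Brown → ×10 multiplier
Red → ±2% tolerance
918 × 10 = 9180 Ω
Allowed range: 8996.4 Ω to 9363.6 Ω.
9070 Ω lies inside that range.

yes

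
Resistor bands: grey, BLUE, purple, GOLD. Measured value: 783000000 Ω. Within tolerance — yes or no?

Grey → 8 (first significant figure)
Blue → 6 (second significant figure)
Violet → ×10^7 multiplier
Gold → ±5% tolerance
86 × 10000000 = 860000000 Ω
Allowed range: 817000000 Ω to 903000000 Ω.
783000000 Ω lies outside that range.

no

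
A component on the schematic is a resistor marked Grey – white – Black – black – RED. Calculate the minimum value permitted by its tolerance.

Grey → 8 (first significant figure)
White → 9 (second significant figure)
Black → 0 (third significant figure)
Black → ×1 multiplier
Red → ±2% tolerance
890 × 1 = 890 Ω
Minimum = 890 × (1 − 2/100) = 872.2 Ω.

872.2 Ω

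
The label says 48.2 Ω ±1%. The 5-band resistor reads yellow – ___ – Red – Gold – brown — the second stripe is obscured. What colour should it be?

grey

48.2 Ω = 482 × 10^-1.
The second band gives digit 8 of the significand, and 8 is grey.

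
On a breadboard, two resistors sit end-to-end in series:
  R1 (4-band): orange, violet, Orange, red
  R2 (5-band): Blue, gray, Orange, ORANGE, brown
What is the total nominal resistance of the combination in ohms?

720000 Ω

R1: orange, violet → 37; orange ×10^3 → 37000 Ω.
R2: blue, grey, orange → 683; orange ×10^3 → 683000 Ω.
Series: 37000 + 683000 = 720000 Ω.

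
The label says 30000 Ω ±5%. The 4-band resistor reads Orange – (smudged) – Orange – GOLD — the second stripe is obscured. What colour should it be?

30000 Ω = 30 × 10^3.
The second band gives digit 0 of the significand, and 0 is black.

black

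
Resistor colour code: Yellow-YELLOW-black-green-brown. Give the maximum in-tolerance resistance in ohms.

44440000 Ω

Yellow → 4 (first significant figure)
Yellow → 4 (second significant figure)
Black → 0 (third significant figure)
Green → ×10^5 multiplier
Brown → ±1% tolerance
440 × 100000 = 44000000 Ω
Maximum = 44000000 × (1 + 1/100) = 44440000 Ω.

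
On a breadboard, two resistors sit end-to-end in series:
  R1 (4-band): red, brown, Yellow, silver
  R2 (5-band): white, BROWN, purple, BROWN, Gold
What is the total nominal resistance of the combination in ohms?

219170 Ω

R1: red, brown → 21; yellow ×10^4 → 210000 Ω.
R2: white, brown, violet → 917; brown ×10 → 9170 Ω.
Series: 210000 + 9170 = 219170 Ω.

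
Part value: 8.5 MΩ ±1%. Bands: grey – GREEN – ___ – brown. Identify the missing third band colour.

8500000 Ω = 85 × 10^5.
The third band is the multiplier, 10^5, which is green.

green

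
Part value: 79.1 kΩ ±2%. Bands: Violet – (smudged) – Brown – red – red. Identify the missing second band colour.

79100 Ω = 791 × 10^2.
The second band gives digit 9 of the significand, and 9 is white.

white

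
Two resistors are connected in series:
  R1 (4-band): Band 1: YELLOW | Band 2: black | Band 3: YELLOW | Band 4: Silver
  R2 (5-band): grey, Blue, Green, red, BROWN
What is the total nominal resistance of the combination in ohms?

R1: yellow, black → 40; yellow ×10^4 → 400000 Ω.
R2: grey, blue, green → 865; red ×10^2 → 86500 Ω.
Series: 400000 + 86500 = 486500 Ω.

486500 Ω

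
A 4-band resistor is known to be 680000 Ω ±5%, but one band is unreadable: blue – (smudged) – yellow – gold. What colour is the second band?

grey

680000 Ω = 68 × 10^4.
The second band gives digit 8 of the significand, and 8 is grey.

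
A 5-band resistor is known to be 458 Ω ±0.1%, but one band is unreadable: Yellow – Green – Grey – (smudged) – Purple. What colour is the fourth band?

black

458 Ω = 458 × 10^0.
The fourth band is the multiplier, 10^0, which is black.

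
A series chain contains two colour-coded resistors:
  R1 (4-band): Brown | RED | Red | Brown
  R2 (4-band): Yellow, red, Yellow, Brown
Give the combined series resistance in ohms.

421200 Ω

R1: brown, red → 12; red ×10^2 → 1200 Ω.
R2: yellow, red → 42; yellow ×10^4 → 420000 Ω.
Series: 1200 + 420000 = 421200 Ω.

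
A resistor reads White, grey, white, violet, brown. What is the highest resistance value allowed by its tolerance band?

White → 9 (first significant figure)
Grey → 8 (second significant figure)
White → 9 (third significant figure)
Violet → ×10^7 multiplier
Brown → ±1% tolerance
989 × 10000000 = 9890000000 Ω
Highest = 9890000000 × (1 + 1/100) = 9988900000 Ω.

9988900000 Ω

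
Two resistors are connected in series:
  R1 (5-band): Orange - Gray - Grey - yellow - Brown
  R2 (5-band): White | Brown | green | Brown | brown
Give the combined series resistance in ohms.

R1: orange, grey, grey → 388; yellow ×10^4 → 3880000 Ω.
R2: white, brown, green → 915; brown ×10 → 9150 Ω.
Series: 3880000 + 9150 = 3889150 Ω.

3889150 Ω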